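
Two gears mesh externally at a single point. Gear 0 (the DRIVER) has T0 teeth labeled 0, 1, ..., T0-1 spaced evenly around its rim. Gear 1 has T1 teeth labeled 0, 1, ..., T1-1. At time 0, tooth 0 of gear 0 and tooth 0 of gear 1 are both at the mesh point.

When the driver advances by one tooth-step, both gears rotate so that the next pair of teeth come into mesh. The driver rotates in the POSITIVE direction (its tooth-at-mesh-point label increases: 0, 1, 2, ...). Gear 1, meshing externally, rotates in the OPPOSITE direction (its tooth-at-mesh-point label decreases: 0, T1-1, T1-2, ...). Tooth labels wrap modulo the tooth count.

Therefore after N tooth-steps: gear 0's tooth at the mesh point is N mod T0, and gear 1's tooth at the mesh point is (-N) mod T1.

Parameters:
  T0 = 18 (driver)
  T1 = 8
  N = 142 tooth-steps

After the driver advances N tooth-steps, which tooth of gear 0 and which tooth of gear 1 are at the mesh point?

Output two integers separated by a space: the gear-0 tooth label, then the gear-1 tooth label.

Gear 0 (driver, T0=18): tooth at mesh = N mod T0
  142 = 7 * 18 + 16, so 142 mod 18 = 16
  gear 0 tooth = 16
Gear 1 (driven, T1=8): tooth at mesh = (-N) mod T1
  142 = 17 * 8 + 6, so 142 mod 8 = 6
  (-142) mod 8 = (-6) mod 8 = 8 - 6 = 2
Mesh after 142 steps: gear-0 tooth 16 meets gear-1 tooth 2

Answer: 16 2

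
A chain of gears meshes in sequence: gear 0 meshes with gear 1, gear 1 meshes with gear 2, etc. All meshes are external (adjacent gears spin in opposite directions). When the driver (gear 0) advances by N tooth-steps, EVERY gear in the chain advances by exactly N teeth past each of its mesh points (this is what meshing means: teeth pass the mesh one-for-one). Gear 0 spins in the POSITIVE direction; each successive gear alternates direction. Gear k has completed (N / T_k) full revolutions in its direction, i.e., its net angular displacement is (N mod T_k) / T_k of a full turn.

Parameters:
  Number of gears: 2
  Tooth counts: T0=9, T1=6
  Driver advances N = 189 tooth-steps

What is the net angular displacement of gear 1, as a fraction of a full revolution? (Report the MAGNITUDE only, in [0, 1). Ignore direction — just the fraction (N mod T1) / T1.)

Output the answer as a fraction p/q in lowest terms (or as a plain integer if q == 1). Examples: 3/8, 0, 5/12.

Chain of 2 gears, tooth counts: [9, 6]
  gear 0: T0=9, direction=positive, advance = 189 mod 9 = 0 teeth = 0/9 turn
  gear 1: T1=6, direction=negative, advance = 189 mod 6 = 3 teeth = 3/6 turn
Gear 1: 189 mod 6 = 3
Fraction = 3 / 6 = 1/2 (gcd(3,6)=3) = 1/2

Answer: 1/2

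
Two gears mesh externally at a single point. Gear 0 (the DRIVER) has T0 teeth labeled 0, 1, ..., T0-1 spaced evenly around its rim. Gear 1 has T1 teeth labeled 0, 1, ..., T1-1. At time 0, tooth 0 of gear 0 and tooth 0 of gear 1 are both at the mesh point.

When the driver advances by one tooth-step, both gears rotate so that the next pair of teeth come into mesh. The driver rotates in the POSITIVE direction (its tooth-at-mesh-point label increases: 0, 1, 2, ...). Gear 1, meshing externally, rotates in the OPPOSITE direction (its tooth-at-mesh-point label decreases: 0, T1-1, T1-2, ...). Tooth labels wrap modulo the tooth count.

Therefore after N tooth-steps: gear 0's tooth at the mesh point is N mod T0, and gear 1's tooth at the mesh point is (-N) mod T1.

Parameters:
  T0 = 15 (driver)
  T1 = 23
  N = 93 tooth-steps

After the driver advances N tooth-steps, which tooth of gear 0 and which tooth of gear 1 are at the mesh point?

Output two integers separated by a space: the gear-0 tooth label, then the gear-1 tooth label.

Gear 0 (driver, T0=15): tooth at mesh = N mod T0
  93 = 6 * 15 + 3, so 93 mod 15 = 3
  gear 0 tooth = 3
Gear 1 (driven, T1=23): tooth at mesh = (-N) mod T1
  93 = 4 * 23 + 1, so 93 mod 23 = 1
  (-93) mod 23 = (-1) mod 23 = 23 - 1 = 22
Mesh after 93 steps: gear-0 tooth 3 meets gear-1 tooth 22

Answer: 3 22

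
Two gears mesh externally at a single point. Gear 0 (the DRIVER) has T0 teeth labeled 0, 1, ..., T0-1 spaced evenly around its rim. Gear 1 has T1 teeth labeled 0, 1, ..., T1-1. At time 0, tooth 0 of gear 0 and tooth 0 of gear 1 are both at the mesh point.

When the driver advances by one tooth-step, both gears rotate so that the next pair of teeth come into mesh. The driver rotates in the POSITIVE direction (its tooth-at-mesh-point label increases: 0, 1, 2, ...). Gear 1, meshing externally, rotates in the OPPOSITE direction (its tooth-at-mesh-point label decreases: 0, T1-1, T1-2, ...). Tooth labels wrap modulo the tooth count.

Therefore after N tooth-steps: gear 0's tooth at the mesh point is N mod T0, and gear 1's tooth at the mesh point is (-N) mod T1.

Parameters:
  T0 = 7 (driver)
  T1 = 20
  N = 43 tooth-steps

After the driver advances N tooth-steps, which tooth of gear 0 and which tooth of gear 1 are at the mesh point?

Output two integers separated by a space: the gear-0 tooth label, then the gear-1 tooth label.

Answer: 1 17

Derivation:
Gear 0 (driver, T0=7): tooth at mesh = N mod T0
  43 = 6 * 7 + 1, so 43 mod 7 = 1
  gear 0 tooth = 1
Gear 1 (driven, T1=20): tooth at mesh = (-N) mod T1
  43 = 2 * 20 + 3, so 43 mod 20 = 3
  (-43) mod 20 = (-3) mod 20 = 20 - 3 = 17
Mesh after 43 steps: gear-0 tooth 1 meets gear-1 tooth 17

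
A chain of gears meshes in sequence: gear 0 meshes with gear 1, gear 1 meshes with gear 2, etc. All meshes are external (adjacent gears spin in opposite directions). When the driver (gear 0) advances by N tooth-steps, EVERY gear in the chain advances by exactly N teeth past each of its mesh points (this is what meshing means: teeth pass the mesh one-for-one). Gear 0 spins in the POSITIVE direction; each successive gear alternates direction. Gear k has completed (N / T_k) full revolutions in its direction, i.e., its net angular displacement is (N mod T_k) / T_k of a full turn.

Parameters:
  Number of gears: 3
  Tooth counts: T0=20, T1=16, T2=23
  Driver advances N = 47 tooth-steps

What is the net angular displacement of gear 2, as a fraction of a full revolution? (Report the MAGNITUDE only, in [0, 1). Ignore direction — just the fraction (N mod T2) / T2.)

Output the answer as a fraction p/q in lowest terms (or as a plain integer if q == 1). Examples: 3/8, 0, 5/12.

Answer: 1/23

Derivation:
Chain of 3 gears, tooth counts: [20, 16, 23]
  gear 0: T0=20, direction=positive, advance = 47 mod 20 = 7 teeth = 7/20 turn
  gear 1: T1=16, direction=negative, advance = 47 mod 16 = 15 teeth = 15/16 turn
  gear 2: T2=23, direction=positive, advance = 47 mod 23 = 1 teeth = 1/23 turn
Gear 2: 47 mod 23 = 1
Fraction = 1 / 23 = 1/23 (gcd(1,23)=1) = 1/23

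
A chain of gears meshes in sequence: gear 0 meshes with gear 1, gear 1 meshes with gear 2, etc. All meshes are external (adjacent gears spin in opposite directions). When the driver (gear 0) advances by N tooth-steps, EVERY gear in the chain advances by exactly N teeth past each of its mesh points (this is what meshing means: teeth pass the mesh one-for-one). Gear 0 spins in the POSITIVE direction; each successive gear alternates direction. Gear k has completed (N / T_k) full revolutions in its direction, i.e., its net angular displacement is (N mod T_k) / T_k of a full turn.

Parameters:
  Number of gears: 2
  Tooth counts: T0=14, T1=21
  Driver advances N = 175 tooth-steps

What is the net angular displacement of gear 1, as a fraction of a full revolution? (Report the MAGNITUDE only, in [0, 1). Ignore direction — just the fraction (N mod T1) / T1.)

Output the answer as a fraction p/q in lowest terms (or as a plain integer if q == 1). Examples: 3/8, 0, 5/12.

Answer: 1/3

Derivation:
Chain of 2 gears, tooth counts: [14, 21]
  gear 0: T0=14, direction=positive, advance = 175 mod 14 = 7 teeth = 7/14 turn
  gear 1: T1=21, direction=negative, advance = 175 mod 21 = 7 teeth = 7/21 turn
Gear 1: 175 mod 21 = 7
Fraction = 7 / 21 = 1/3 (gcd(7,21)=7) = 1/3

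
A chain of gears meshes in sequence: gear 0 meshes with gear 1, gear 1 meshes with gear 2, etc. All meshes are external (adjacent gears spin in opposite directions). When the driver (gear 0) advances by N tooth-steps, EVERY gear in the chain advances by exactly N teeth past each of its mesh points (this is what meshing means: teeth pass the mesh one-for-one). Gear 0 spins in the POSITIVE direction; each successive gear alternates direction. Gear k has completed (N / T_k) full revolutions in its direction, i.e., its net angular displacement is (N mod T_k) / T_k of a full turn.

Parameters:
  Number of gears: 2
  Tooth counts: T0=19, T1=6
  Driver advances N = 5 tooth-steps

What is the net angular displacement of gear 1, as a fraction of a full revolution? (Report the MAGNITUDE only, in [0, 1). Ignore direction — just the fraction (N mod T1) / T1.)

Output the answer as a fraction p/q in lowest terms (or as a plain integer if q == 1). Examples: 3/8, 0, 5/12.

Answer: 5/6

Derivation:
Chain of 2 gears, tooth counts: [19, 6]
  gear 0: T0=19, direction=positive, advance = 5 mod 19 = 5 teeth = 5/19 turn
  gear 1: T1=6, direction=negative, advance = 5 mod 6 = 5 teeth = 5/6 turn
Gear 1: 5 mod 6 = 5
Fraction = 5 / 6 = 5/6 (gcd(5,6)=1) = 5/6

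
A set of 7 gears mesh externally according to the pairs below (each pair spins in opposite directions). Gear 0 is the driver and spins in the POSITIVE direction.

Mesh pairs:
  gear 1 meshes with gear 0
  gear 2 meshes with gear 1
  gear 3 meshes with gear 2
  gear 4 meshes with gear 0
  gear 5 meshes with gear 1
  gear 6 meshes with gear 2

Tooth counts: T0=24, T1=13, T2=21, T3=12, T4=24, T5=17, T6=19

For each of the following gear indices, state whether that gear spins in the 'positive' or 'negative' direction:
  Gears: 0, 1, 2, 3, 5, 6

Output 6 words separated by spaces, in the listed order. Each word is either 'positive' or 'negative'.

Answer: positive negative positive negative positive negative

Derivation:
Gear 0 (driver): positive (depth 0)
  gear 1: meshes with gear 0 -> depth 1 -> negative (opposite of gear 0)
  gear 2: meshes with gear 1 -> depth 2 -> positive (opposite of gear 1)
  gear 3: meshes with gear 2 -> depth 3 -> negative (opposite of gear 2)
  gear 4: meshes with gear 0 -> depth 1 -> negative (opposite of gear 0)
  gear 5: meshes with gear 1 -> depth 2 -> positive (opposite of gear 1)
  gear 6: meshes with gear 2 -> depth 3 -> negative (opposite of gear 2)
Queried indices 0, 1, 2, 3, 5, 6 -> positive, negative, positive, negative, positive, negative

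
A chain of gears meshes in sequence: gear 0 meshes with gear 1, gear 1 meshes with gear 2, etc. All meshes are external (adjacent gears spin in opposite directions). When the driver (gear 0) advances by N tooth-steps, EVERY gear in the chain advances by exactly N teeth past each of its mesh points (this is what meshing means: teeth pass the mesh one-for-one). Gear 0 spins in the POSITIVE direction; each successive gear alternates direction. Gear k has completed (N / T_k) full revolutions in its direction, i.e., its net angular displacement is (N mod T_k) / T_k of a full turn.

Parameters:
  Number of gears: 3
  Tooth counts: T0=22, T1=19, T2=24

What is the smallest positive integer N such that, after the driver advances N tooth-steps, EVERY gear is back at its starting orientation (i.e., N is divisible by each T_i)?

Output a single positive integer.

Gear k returns to start when N is a multiple of T_k.
All gears at start simultaneously when N is a common multiple of [22, 19, 24]; the smallest such N is lcm(22, 19, 24).
Start: lcm = T0 = 22
Fold in T1=19: gcd(22, 19) = 1; lcm(22, 19) = 22 * 19 / 1 = 418 / 1 = 418
Fold in T2=24: gcd(418, 24) = 2; lcm(418, 24) = 418 * 24 / 2 = 10032 / 2 = 5016
Full cycle length = 5016

Answer: 5016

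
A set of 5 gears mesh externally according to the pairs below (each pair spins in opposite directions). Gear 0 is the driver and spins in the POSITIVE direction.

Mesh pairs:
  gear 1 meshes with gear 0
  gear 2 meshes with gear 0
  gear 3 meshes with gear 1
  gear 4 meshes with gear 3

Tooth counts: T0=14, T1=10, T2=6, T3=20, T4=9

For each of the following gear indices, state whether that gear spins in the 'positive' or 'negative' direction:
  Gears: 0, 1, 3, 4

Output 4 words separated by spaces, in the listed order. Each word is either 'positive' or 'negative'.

Answer: positive negative positive negative

Derivation:
Gear 0 (driver): positive (depth 0)
  gear 1: meshes with gear 0 -> depth 1 -> negative (opposite of gear 0)
  gear 2: meshes with gear 0 -> depth 1 -> negative (opposite of gear 0)
  gear 3: meshes with gear 1 -> depth 2 -> positive (opposite of gear 1)
  gear 4: meshes with gear 3 -> depth 3 -> negative (opposite of gear 3)
Queried indices 0, 1, 3, 4 -> positive, negative, positive, negative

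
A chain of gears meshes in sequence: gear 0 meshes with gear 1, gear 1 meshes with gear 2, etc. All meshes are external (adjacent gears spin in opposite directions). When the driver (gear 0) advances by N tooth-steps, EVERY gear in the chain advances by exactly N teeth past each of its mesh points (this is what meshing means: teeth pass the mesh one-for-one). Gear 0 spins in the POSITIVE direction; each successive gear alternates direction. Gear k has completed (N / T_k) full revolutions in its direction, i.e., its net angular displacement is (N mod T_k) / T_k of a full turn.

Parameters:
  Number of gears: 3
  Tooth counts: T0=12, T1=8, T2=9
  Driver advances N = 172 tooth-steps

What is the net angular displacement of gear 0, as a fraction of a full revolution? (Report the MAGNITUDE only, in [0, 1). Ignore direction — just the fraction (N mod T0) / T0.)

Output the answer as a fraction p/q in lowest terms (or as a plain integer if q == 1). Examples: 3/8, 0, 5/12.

Chain of 3 gears, tooth counts: [12, 8, 9]
  gear 0: T0=12, direction=positive, advance = 172 mod 12 = 4 teeth = 4/12 turn
  gear 1: T1=8, direction=negative, advance = 172 mod 8 = 4 teeth = 4/8 turn
  gear 2: T2=9, direction=positive, advance = 172 mod 9 = 1 teeth = 1/9 turn
Gear 0: 172 mod 12 = 4
Fraction = 4 / 12 = 1/3 (gcd(4,12)=4) = 1/3

Answer: 1/3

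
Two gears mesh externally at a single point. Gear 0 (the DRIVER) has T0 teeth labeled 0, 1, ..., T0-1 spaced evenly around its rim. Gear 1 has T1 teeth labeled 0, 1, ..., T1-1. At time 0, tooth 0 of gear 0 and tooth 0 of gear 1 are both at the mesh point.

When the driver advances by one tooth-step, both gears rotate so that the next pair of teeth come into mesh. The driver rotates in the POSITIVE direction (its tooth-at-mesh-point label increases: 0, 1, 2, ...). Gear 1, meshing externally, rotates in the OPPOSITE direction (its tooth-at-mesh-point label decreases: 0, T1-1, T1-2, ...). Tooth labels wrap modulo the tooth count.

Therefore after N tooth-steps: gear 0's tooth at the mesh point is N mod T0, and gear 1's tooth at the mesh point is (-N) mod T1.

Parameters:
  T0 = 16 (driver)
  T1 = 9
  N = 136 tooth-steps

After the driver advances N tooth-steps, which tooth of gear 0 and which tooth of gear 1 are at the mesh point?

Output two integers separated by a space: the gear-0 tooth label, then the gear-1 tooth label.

Answer: 8 8

Derivation:
Gear 0 (driver, T0=16): tooth at mesh = N mod T0
  136 = 8 * 16 + 8, so 136 mod 16 = 8
  gear 0 tooth = 8
Gear 1 (driven, T1=9): tooth at mesh = (-N) mod T1
  136 = 15 * 9 + 1, so 136 mod 9 = 1
  (-136) mod 9 = (-1) mod 9 = 9 - 1 = 8
Mesh after 136 steps: gear-0 tooth 8 meets gear-1 tooth 8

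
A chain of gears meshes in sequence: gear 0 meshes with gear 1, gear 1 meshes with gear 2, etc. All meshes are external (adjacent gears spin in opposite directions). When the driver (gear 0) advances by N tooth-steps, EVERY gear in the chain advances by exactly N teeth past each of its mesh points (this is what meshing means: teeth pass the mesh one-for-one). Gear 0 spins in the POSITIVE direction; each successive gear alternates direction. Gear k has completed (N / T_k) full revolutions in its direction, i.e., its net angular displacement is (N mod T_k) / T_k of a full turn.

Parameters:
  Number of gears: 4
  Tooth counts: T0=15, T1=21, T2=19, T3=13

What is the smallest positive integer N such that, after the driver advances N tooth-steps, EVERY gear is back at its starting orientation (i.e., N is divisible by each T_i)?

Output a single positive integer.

Gear k returns to start when N is a multiple of T_k.
All gears at start simultaneously when N is a common multiple of [15, 21, 19, 13]; the smallest such N is lcm(15, 21, 19, 13).
Start: lcm = T0 = 15
Fold in T1=21: gcd(15, 21) = 3; lcm(15, 21) = 15 * 21 / 3 = 315 / 3 = 105
Fold in T2=19: gcd(105, 19) = 1; lcm(105, 19) = 105 * 19 / 1 = 1995 / 1 = 1995
Fold in T3=13: gcd(1995, 13) = 1; lcm(1995, 13) = 1995 * 13 / 1 = 25935 / 1 = 25935
Full cycle length = 25935

Answer: 25935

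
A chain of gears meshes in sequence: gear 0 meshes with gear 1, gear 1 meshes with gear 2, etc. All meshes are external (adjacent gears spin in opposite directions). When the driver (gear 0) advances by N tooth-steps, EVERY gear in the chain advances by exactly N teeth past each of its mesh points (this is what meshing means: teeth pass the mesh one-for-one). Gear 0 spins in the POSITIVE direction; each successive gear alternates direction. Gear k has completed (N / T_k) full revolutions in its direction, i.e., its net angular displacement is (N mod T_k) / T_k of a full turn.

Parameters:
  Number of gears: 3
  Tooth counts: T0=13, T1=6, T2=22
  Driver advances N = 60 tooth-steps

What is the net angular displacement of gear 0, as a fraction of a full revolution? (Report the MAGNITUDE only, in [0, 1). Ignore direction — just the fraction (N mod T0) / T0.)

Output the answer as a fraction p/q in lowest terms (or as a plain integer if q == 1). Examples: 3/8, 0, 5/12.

Chain of 3 gears, tooth counts: [13, 6, 22]
  gear 0: T0=13, direction=positive, advance = 60 mod 13 = 8 teeth = 8/13 turn
  gear 1: T1=6, direction=negative, advance = 60 mod 6 = 0 teeth = 0/6 turn
  gear 2: T2=22, direction=positive, advance = 60 mod 22 = 16 teeth = 16/22 turn
Gear 0: 60 mod 13 = 8
Fraction = 8 / 13 = 8/13 (gcd(8,13)=1) = 8/13

Answer: 8/13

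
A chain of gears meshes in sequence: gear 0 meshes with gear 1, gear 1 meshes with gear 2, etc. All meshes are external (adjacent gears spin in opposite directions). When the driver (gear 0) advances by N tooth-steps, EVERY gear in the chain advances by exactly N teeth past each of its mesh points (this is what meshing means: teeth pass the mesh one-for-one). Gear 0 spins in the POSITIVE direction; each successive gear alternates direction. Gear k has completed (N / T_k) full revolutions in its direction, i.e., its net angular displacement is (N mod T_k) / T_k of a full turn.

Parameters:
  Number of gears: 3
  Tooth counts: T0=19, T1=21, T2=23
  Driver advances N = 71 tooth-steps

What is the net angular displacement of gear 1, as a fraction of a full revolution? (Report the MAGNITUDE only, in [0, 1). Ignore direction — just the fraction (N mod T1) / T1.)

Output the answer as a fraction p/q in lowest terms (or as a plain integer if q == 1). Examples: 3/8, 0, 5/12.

Answer: 8/21

Derivation:
Chain of 3 gears, tooth counts: [19, 21, 23]
  gear 0: T0=19, direction=positive, advance = 71 mod 19 = 14 teeth = 14/19 turn
  gear 1: T1=21, direction=negative, advance = 71 mod 21 = 8 teeth = 8/21 turn
  gear 2: T2=23, direction=positive, advance = 71 mod 23 = 2 teeth = 2/23 turn
Gear 1: 71 mod 21 = 8
Fraction = 8 / 21 = 8/21 (gcd(8,21)=1) = 8/21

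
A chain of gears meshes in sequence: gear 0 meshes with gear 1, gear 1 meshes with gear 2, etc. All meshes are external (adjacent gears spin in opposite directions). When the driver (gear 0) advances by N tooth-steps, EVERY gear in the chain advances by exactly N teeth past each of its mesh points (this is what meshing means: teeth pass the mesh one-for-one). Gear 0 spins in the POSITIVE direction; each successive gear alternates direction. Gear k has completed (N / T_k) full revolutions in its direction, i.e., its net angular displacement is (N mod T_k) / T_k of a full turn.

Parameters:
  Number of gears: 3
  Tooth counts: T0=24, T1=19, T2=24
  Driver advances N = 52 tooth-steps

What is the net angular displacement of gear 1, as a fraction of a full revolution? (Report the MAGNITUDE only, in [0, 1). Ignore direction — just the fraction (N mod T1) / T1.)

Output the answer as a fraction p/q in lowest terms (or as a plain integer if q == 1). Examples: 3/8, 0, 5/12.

Answer: 14/19

Derivation:
Chain of 3 gears, tooth counts: [24, 19, 24]
  gear 0: T0=24, direction=positive, advance = 52 mod 24 = 4 teeth = 4/24 turn
  gear 1: T1=19, direction=negative, advance = 52 mod 19 = 14 teeth = 14/19 turn
  gear 2: T2=24, direction=positive, advance = 52 mod 24 = 4 teeth = 4/24 turn
Gear 1: 52 mod 19 = 14
Fraction = 14 / 19 = 14/19 (gcd(14,19)=1) = 14/19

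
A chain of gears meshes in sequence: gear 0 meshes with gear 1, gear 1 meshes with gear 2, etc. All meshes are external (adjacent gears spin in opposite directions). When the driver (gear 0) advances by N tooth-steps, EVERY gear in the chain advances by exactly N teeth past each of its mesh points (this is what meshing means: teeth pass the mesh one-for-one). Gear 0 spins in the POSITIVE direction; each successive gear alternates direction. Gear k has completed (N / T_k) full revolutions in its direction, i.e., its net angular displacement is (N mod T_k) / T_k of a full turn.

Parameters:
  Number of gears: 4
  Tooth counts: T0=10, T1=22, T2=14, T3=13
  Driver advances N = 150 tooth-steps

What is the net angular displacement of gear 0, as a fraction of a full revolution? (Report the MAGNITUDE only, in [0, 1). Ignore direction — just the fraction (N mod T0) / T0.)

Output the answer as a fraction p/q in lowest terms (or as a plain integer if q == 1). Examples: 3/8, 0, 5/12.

Chain of 4 gears, tooth counts: [10, 22, 14, 13]
  gear 0: T0=10, direction=positive, advance = 150 mod 10 = 0 teeth = 0/10 turn
  gear 1: T1=22, direction=negative, advance = 150 mod 22 = 18 teeth = 18/22 turn
  gear 2: T2=14, direction=positive, advance = 150 mod 14 = 10 teeth = 10/14 turn
  gear 3: T3=13, direction=negative, advance = 150 mod 13 = 7 teeth = 7/13 turn
Gear 0: 150 mod 10 = 0
Fraction = 0 / 10 = 0/1 (gcd(0,10)=10) = 0

Answer: 0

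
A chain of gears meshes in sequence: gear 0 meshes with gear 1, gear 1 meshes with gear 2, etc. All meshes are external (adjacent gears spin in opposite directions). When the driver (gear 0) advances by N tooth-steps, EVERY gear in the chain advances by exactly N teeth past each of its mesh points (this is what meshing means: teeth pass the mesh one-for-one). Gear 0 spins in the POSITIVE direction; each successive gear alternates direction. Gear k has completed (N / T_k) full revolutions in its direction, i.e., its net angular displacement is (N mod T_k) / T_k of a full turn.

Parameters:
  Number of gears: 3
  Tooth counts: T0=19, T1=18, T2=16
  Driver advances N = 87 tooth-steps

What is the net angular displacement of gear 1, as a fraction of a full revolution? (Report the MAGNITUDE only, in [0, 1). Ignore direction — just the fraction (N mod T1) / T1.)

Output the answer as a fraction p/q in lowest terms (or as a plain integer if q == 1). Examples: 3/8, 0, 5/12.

Chain of 3 gears, tooth counts: [19, 18, 16]
  gear 0: T0=19, direction=positive, advance = 87 mod 19 = 11 teeth = 11/19 turn
  gear 1: T1=18, direction=negative, advance = 87 mod 18 = 15 teeth = 15/18 turn
  gear 2: T2=16, direction=positive, advance = 87 mod 16 = 7 teeth = 7/16 turn
Gear 1: 87 mod 18 = 15
Fraction = 15 / 18 = 5/6 (gcd(15,18)=3) = 5/6

Answer: 5/6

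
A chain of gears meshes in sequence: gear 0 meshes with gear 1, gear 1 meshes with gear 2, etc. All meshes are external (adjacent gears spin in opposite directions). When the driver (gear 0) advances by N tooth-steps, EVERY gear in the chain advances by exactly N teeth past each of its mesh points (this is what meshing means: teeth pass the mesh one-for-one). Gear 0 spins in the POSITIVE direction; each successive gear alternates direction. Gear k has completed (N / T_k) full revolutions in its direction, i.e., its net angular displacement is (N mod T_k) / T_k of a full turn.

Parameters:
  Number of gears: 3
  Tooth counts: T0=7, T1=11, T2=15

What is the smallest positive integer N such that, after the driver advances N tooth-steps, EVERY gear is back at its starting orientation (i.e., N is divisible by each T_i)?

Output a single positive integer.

Gear k returns to start when N is a multiple of T_k.
All gears at start simultaneously when N is a common multiple of [7, 11, 15]; the smallest such N is lcm(7, 11, 15).
Start: lcm = T0 = 7
Fold in T1=11: gcd(7, 11) = 1; lcm(7, 11) = 7 * 11 / 1 = 77 / 1 = 77
Fold in T2=15: gcd(77, 15) = 1; lcm(77, 15) = 77 * 15 / 1 = 1155 / 1 = 1155
Full cycle length = 1155

Answer: 1155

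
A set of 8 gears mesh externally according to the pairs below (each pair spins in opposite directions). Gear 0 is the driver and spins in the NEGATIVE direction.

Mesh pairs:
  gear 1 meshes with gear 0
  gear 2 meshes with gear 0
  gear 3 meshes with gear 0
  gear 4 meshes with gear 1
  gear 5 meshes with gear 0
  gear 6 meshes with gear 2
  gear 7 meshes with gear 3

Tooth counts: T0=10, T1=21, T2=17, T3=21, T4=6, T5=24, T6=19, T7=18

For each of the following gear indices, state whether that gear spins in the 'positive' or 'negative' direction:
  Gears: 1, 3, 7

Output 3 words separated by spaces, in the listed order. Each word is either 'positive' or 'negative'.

Answer: positive positive negative

Derivation:
Gear 0 (driver): negative (depth 0)
  gear 1: meshes with gear 0 -> depth 1 -> positive (opposite of gear 0)
  gear 2: meshes with gear 0 -> depth 1 -> positive (opposite of gear 0)
  gear 3: meshes with gear 0 -> depth 1 -> positive (opposite of gear 0)
  gear 4: meshes with gear 1 -> depth 2 -> negative (opposite of gear 1)
  gear 5: meshes with gear 0 -> depth 1 -> positive (opposite of gear 0)
  gear 6: meshes with gear 2 -> depth 2 -> negative (opposite of gear 2)
  gear 7: meshes with gear 3 -> depth 2 -> negative (opposite of gear 3)
Queried indices 1, 3, 7 -> positive, positive, negative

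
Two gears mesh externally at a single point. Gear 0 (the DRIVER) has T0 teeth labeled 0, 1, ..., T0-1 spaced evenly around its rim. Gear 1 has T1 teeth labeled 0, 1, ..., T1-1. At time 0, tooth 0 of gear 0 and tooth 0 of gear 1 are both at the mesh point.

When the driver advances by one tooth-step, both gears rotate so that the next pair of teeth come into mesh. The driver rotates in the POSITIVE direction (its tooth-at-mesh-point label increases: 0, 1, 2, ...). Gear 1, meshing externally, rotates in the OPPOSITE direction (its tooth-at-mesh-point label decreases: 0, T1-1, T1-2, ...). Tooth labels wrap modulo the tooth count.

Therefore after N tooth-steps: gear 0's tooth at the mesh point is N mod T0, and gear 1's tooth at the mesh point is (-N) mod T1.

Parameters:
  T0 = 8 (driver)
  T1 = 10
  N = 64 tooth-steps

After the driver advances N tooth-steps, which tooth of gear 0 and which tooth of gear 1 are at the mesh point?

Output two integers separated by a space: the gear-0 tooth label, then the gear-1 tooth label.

Answer: 0 6

Derivation:
Gear 0 (driver, T0=8): tooth at mesh = N mod T0
  64 = 8 * 8 + 0, so 64 mod 8 = 0
  gear 0 tooth = 0
Gear 1 (driven, T1=10): tooth at mesh = (-N) mod T1
  64 = 6 * 10 + 4, so 64 mod 10 = 4
  (-64) mod 10 = (-4) mod 10 = 10 - 4 = 6
Mesh after 64 steps: gear-0 tooth 0 meets gear-1 tooth 6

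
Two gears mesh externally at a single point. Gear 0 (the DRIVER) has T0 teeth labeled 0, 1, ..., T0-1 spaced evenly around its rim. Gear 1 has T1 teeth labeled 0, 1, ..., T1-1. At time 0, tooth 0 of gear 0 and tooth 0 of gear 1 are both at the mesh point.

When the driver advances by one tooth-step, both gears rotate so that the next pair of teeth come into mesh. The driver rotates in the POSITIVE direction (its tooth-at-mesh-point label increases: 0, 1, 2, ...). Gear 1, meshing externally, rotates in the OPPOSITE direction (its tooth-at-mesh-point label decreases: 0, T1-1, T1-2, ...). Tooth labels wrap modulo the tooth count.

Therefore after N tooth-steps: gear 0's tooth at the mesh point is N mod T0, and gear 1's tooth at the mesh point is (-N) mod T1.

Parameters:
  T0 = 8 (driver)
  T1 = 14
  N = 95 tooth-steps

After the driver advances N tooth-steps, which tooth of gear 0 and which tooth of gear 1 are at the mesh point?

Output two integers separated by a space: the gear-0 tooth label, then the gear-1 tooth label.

Answer: 7 3

Derivation:
Gear 0 (driver, T0=8): tooth at mesh = N mod T0
  95 = 11 * 8 + 7, so 95 mod 8 = 7
  gear 0 tooth = 7
Gear 1 (driven, T1=14): tooth at mesh = (-N) mod T1
  95 = 6 * 14 + 11, so 95 mod 14 = 11
  (-95) mod 14 = (-11) mod 14 = 14 - 11 = 3
Mesh after 95 steps: gear-0 tooth 7 meets gear-1 tooth 3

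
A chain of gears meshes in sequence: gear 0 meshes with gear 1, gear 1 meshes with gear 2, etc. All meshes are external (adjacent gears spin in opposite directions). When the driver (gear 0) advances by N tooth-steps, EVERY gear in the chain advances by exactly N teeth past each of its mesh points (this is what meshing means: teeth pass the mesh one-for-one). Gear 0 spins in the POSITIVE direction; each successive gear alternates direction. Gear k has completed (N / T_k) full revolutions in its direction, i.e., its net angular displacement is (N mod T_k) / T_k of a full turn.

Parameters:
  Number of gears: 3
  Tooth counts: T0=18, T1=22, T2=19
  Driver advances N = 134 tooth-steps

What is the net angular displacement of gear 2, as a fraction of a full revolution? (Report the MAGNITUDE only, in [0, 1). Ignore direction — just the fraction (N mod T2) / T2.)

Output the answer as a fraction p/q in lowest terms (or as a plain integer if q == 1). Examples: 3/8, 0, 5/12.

Chain of 3 gears, tooth counts: [18, 22, 19]
  gear 0: T0=18, direction=positive, advance = 134 mod 18 = 8 teeth = 8/18 turn
  gear 1: T1=22, direction=negative, advance = 134 mod 22 = 2 teeth = 2/22 turn
  gear 2: T2=19, direction=positive, advance = 134 mod 19 = 1 teeth = 1/19 turn
Gear 2: 134 mod 19 = 1
Fraction = 1 / 19 = 1/19 (gcd(1,19)=1) = 1/19

Answer: 1/19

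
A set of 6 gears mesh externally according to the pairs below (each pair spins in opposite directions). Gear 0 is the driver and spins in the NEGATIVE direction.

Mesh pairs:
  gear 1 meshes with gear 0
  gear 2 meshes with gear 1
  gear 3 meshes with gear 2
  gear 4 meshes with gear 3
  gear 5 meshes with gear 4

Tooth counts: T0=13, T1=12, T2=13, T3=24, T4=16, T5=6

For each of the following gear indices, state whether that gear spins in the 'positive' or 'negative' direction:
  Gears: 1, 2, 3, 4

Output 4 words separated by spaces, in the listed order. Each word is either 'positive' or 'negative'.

Answer: positive negative positive negative

Derivation:
Gear 0 (driver): negative (depth 0)
  gear 1: meshes with gear 0 -> depth 1 -> positive (opposite of gear 0)
  gear 2: meshes with gear 1 -> depth 2 -> negative (opposite of gear 1)
  gear 3: meshes with gear 2 -> depth 3 -> positive (opposite of gear 2)
  gear 4: meshes with gear 3 -> depth 4 -> negative (opposite of gear 3)
  gear 5: meshes with gear 4 -> depth 5 -> positive (opposite of gear 4)
Queried indices 1, 2, 3, 4 -> positive, negative, positive, negative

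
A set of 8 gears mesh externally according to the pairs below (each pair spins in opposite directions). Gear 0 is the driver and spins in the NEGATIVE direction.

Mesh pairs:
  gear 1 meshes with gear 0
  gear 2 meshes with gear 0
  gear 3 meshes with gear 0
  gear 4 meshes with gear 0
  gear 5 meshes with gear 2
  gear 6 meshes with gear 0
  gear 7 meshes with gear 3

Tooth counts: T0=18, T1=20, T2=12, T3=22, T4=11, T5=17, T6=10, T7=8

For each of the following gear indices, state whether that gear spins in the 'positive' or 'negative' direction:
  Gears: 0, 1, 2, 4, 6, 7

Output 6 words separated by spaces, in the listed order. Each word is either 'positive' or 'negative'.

Gear 0 (driver): negative (depth 0)
  gear 1: meshes with gear 0 -> depth 1 -> positive (opposite of gear 0)
  gear 2: meshes with gear 0 -> depth 1 -> positive (opposite of gear 0)
  gear 3: meshes with gear 0 -> depth 1 -> positive (opposite of gear 0)
  gear 4: meshes with gear 0 -> depth 1 -> positive (opposite of gear 0)
  gear 5: meshes with gear 2 -> depth 2 -> negative (opposite of gear 2)
  gear 6: meshes with gear 0 -> depth 1 -> positive (opposite of gear 0)
  gear 7: meshes with gear 3 -> depth 2 -> negative (opposite of gear 3)
Queried indices 0, 1, 2, 4, 6, 7 -> negative, positive, positive, positive, positive, negative

Answer: negative positive positive positive positive negative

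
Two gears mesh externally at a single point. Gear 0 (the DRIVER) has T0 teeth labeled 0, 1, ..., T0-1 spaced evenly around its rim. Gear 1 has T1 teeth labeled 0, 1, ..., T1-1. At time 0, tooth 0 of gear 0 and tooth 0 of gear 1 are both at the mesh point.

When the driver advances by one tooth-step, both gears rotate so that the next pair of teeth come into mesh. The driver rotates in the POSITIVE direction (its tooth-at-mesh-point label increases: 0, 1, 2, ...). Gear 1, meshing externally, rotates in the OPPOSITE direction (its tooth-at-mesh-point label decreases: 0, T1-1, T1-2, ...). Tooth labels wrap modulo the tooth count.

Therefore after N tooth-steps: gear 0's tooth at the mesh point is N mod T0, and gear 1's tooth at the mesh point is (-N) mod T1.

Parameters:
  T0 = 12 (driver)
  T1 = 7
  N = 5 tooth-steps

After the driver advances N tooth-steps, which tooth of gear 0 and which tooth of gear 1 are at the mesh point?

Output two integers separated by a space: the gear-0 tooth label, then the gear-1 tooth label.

Answer: 5 2

Derivation:
Gear 0 (driver, T0=12): tooth at mesh = N mod T0
  5 = 0 * 12 + 5, so 5 mod 12 = 5
  gear 0 tooth = 5
Gear 1 (driven, T1=7): tooth at mesh = (-N) mod T1
  5 = 0 * 7 + 5, so 5 mod 7 = 5
  (-5) mod 7 = (-5) mod 7 = 7 - 5 = 2
Mesh after 5 steps: gear-0 tooth 5 meets gear-1 tooth 2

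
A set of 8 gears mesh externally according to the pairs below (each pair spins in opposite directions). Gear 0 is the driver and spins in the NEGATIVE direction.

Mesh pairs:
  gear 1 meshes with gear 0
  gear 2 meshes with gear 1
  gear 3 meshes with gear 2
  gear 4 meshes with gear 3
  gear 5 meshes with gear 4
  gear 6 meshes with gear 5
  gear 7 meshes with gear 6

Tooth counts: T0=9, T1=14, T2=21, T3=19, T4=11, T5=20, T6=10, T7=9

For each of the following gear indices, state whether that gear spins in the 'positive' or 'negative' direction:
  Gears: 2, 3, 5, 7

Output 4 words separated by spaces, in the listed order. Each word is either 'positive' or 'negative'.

Gear 0 (driver): negative (depth 0)
  gear 1: meshes with gear 0 -> depth 1 -> positive (opposite of gear 0)
  gear 2: meshes with gear 1 -> depth 2 -> negative (opposite of gear 1)
  gear 3: meshes with gear 2 -> depth 3 -> positive (opposite of gear 2)
  gear 4: meshes with gear 3 -> depth 4 -> negative (opposite of gear 3)
  gear 5: meshes with gear 4 -> depth 5 -> positive (opposite of gear 4)
  gear 6: meshes with gear 5 -> depth 6 -> negative (opposite of gear 5)
  gear 7: meshes with gear 6 -> depth 7 -> positive (opposite of gear 6)
Queried indices 2, 3, 5, 7 -> negative, positive, positive, positive

Answer: negative positive positive positive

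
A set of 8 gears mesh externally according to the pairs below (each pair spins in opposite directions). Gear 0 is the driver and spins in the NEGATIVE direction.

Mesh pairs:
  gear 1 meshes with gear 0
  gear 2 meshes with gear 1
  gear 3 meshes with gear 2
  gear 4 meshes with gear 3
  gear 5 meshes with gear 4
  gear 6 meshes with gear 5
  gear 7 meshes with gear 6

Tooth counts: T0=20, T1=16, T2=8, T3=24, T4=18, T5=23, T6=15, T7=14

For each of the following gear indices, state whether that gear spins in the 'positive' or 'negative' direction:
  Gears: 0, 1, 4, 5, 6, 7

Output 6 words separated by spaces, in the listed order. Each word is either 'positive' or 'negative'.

Gear 0 (driver): negative (depth 0)
  gear 1: meshes with gear 0 -> depth 1 -> positive (opposite of gear 0)
  gear 2: meshes with gear 1 -> depth 2 -> negative (opposite of gear 1)
  gear 3: meshes with gear 2 -> depth 3 -> positive (opposite of gear 2)
  gear 4: meshes with gear 3 -> depth 4 -> negative (opposite of gear 3)
  gear 5: meshes with gear 4 -> depth 5 -> positive (opposite of gear 4)
  gear 6: meshes with gear 5 -> depth 6 -> negative (opposite of gear 5)
  gear 7: meshes with gear 6 -> depth 7 -> positive (opposite of gear 6)
Queried indices 0, 1, 4, 5, 6, 7 -> negative, positive, negative, positive, negative, positive

Answer: negative positive negative positive negative positive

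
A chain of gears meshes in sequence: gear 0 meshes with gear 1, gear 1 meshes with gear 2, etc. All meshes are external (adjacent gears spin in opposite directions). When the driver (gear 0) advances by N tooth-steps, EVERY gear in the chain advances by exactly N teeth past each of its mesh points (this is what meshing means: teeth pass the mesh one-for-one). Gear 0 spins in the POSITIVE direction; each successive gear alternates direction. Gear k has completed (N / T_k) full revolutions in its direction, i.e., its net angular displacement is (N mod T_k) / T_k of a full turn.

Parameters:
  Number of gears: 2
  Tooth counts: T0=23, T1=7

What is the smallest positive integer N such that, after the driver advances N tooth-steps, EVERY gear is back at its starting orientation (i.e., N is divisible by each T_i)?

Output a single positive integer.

Answer: 161

Derivation:
Gear k returns to start when N is a multiple of T_k.
All gears at start simultaneously when N is a common multiple of [23, 7]; the smallest such N is lcm(23, 7).
Start: lcm = T0 = 23
Fold in T1=7: gcd(23, 7) = 1; lcm(23, 7) = 23 * 7 / 1 = 161 / 1 = 161
Full cycle length = 161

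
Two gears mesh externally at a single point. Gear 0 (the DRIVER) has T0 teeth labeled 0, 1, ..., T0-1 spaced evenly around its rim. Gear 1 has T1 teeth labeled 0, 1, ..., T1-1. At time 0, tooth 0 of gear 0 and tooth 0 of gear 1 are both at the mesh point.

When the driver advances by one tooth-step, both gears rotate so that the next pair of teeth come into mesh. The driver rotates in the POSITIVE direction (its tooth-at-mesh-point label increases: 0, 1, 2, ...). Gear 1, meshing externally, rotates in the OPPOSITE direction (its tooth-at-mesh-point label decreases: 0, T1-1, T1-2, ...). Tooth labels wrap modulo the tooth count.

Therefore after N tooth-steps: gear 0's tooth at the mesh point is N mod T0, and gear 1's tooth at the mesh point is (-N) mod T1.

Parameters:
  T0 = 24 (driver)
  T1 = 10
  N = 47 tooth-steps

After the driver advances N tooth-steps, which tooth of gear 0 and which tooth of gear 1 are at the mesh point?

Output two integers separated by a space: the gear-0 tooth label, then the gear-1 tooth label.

Gear 0 (driver, T0=24): tooth at mesh = N mod T0
  47 = 1 * 24 + 23, so 47 mod 24 = 23
  gear 0 tooth = 23
Gear 1 (driven, T1=10): tooth at mesh = (-N) mod T1
  47 = 4 * 10 + 7, so 47 mod 10 = 7
  (-47) mod 10 = (-7) mod 10 = 10 - 7 = 3
Mesh after 47 steps: gear-0 tooth 23 meets gear-1 tooth 3

Answer: 23 3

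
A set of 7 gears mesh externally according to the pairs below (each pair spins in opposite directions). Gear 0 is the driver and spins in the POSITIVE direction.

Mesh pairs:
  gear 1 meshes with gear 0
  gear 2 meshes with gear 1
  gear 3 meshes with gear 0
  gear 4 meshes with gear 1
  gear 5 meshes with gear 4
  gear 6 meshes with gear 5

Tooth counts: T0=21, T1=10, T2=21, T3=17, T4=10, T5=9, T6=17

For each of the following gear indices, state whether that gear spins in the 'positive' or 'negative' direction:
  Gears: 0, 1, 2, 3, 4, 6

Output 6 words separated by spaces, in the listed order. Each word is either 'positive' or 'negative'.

Answer: positive negative positive negative positive positive

Derivation:
Gear 0 (driver): positive (depth 0)
  gear 1: meshes with gear 0 -> depth 1 -> negative (opposite of gear 0)
  gear 2: meshes with gear 1 -> depth 2 -> positive (opposite of gear 1)
  gear 3: meshes with gear 0 -> depth 1 -> negative (opposite of gear 0)
  gear 4: meshes with gear 1 -> depth 2 -> positive (opposite of gear 1)
  gear 5: meshes with gear 4 -> depth 3 -> negative (opposite of gear 4)
  gear 6: meshes with gear 5 -> depth 4 -> positive (opposite of gear 5)
Queried indices 0, 1, 2, 3, 4, 6 -> positive, negative, positive, negative, positive, positive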